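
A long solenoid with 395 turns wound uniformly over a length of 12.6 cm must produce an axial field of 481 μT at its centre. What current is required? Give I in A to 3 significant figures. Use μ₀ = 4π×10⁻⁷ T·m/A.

Inside a long solenoid B = μ₀nI with n = 3135 m⁻¹, so I = B/(μ₀n).
I = 4.81×10⁻⁴ / (4π×10⁻⁷ × 3135) = 0.122 A.

I ≈ 0.122 A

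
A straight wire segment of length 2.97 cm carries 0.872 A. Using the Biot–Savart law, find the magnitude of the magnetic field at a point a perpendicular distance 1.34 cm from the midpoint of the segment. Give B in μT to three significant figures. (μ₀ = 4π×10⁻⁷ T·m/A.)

B ≈ 9.66 μT

For a finite straight segment, B = (μ₀I/4πd)(sinθ₁ + sinθ₂), where θ₁, θ₂ are the angles from the perpendicular to each end.
The perpendicular from the point meets the wire at its midpoint, so each end is L/2 = 0.01485 m away along the wire.
sinθ₁ = 0.01485/√(0.01485²+0.0134²) = 0.7424; sinθ₂ = 0.01485/√(0.01485²+0.0134²) = 0.7424.
B = (4π×10⁻⁷ × 0.872) / (4π × 0.0134) × (0.7424 + 0.7424) = 9.66×10⁻⁶ T.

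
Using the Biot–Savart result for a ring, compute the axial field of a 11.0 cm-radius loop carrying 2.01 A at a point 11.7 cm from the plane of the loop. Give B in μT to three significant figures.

On the axis of a circular loop, B = μ₀IR² / [2(R²+z²)^(3/2)].
R² + z² = (0.11)² + (0.117)² = 0.02579 m², and (R²+z²)^(3/2) = 4.14×10⁻³ m³.
B = (4π×10⁻⁷ × 2.01 × 0.0121) / (2 × 4.14×10⁻³) = 3.69×10⁻⁶ T.

B ≈ 3.69 μT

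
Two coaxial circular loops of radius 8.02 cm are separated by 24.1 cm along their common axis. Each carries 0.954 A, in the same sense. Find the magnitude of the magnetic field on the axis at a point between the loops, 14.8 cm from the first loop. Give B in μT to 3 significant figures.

Each loop contributes B = μ₀IR²/[2(R²+z²)^(3/2)] on the axis, with z measured from that loop.
Loop 1 (z = 0.148 m): B₁ = 8.08×10⁻⁷ T. Loop 2 (z = 0.093 m): B₂ = 2.08×10⁻⁶ T.
The fields add: B = B₁ + B₂ = 2.89×10⁻⁶ T.

B ≈ 2.89 μT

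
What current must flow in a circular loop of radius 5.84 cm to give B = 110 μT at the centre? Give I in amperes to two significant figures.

At the centre of a circular loop B = μ₀I/(2R), so I = 2RB/μ₀.
With R = 0.0584 m, I = 2 × 0.0584 × 1.10×10⁻⁴ / (4π×10⁻⁷) = 10.2 A.

I ≈ 10 A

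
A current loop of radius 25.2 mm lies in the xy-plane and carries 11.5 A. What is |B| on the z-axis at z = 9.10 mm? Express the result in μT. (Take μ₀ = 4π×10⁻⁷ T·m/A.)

B ≈ 239 μT

On the axis of a circular loop, B = μ₀IR² / [2(R²+z²)^(3/2)].
R² + z² = (0.0252)² + (0.0091)² = 0.0007179 m², and (R²+z²)^(3/2) = 1.92×10⁻⁵ m³.
B = (4π×10⁻⁷ × 11.5 × 0.000635) / (2 × 1.92×10⁻⁵) = 2.39×10⁻⁴ T.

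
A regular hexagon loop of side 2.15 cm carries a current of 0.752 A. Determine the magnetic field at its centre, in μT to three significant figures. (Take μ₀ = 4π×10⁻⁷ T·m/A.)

B ≈ 24.2 μT

Each side is a finite straight segment at perpendicular distance d = a/(2 tan(π/6)) = 0.01862 m from the centre, with end-angles ±π/6.
One side contributes B₁ = (μ₀I/4πd)·2 sin(π/6) = 4.04×10⁻⁶ T.
All 6 sides add in the same direction: B = 6 × 4.04×10⁻⁶ = 2.42×10⁻⁵ T.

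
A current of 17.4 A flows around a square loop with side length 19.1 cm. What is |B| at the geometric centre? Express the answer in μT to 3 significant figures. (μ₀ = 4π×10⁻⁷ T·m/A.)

Each side is a finite straight segment at perpendicular distance d = a/(2 tan(π/4)) = 0.0955 m from the centre, with end-angles ±π/4.
One side contributes B₁ = (μ₀I/4πd)·2 sin(π/4) = 2.58×10⁻⁵ T.
All 4 sides add in the same direction: B = 4 × 2.58×10⁻⁵ = 1.03×10⁻⁴ T.

B ≈ 103 μT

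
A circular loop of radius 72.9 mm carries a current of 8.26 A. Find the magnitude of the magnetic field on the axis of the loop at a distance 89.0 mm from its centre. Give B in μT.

On the axis of a circular loop, B = μ₀IR² / [2(R²+z²)^(3/2)].
R² + z² = (0.0729)² + (0.089)² = 0.01324 m², and (R²+z²)^(3/2) = 1.52×10⁻³ m³.
B = (4π×10⁻⁷ × 8.26 × 0.005314) / (2 × 1.52×10⁻³) = 1.81×10⁻⁵ T.

B ≈ 18.1 μT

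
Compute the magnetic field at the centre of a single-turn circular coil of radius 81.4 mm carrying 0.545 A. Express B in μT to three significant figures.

B ≈ 4.21 μT

At the centre of a circular loop the Biot–Savart law gives B = μ₀I/(2R).
B = (4π×10⁻⁷ × 0.545) / (2 × 0.0814) = 4.21×10⁻⁶ T.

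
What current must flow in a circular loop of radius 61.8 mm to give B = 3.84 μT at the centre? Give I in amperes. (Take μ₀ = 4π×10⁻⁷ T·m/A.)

At the centre of a circular loop B = μ₀I/(2R), so I = 2RB/μ₀.
With R = 0.0618 m, I = 2 × 0.0618 × 3.84×10⁻⁶ / (4π×10⁻⁷) = 0.378 A.

I ≈ 0.378 A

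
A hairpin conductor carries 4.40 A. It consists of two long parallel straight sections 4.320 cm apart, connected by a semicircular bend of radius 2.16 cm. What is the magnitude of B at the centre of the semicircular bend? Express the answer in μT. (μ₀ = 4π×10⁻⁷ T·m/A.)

The semicircular arc contributes B_arc = μ₀I·π/(4πR) = μ₀I/(4R) = 6.40×10⁻⁵ T.
Each semi-infinite lead is at perpendicular distance R = 0.0216 m from the centre, with the perpendicular foot at its near end, so it contributes μ₀I/(4πR); both point the same way, together 4.07×10⁻⁵ T.
Arc and leads all point the same direction: B = 6.40×10⁻⁵ + 4.07×10⁻⁵ = 1.05×10⁻⁴ T.

B ≈ 105 μT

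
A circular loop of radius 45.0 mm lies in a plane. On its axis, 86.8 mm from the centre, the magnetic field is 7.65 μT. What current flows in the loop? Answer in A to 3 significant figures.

On the axis of a loop, B = μ₀IR²/[2(R²+z²)^(3/2)], so I = 2B(R²+z²)^(3/2)/(μ₀R²).
R² + z² = 0.002025 + 0.007534 = 0.009559 m²; raised to 3/2 gives 9.35×10⁻⁴ m³.
I = 2 × 7.65×10⁻⁶ × 9.35×10⁻⁴ / (1.26×10⁻⁶ × 0.002025) = 5.62 A.

I ≈ 5.62 A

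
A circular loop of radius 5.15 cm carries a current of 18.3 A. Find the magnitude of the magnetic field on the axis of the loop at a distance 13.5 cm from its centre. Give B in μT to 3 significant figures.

B ≈ 10.1 μT

On the axis of a circular loop, B = μ₀IR² / [2(R²+z²)^(3/2)].
R² + z² = (0.0515)² + (0.135)² = 0.02088 m², and (R²+z²)^(3/2) = 3.02×10⁻³ m³.
B = (4π×10⁻⁷ × 18.3 × 0.002652) / (2 × 3.02×10⁻³) = 1.01×10⁻⁵ T.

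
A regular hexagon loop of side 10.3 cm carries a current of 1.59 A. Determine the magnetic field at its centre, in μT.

B ≈ 10.7 μT

Each side is a finite straight segment at perpendicular distance d = a/(2 tan(π/6)) = 0.0892 m from the centre, with end-angles ±π/6.
One side contributes B₁ = (μ₀I/4πd)·2 sin(π/6) = 1.78×10⁻⁶ T.
All 6 sides add in the same direction: B = 6 × 1.78×10⁻⁶ = 1.07×10⁻⁵ T.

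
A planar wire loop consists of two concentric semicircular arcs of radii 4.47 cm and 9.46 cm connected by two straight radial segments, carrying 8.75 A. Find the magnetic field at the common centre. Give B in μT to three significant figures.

The radial connectors point toward the centre, so dl × r̂ = 0 and they contribute nothing.
Each semicircle gives μ₀I/(4R): inner arc 6.15×10⁻⁵ T, outer arc 2.91×10⁻⁵ T.
The two arcs carry current in opposite angular senses, so their fields oppose: B = |6.15×10⁻⁵ − 2.91×10⁻⁵| = 3.24×10⁻⁵ T.

B ≈ 32.4 μT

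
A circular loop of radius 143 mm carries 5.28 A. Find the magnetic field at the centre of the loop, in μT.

B ≈ 23.2 μT

At the centre of a circular loop the Biot–Savart law gives B = μ₀I/(2R).
B = (4π×10⁻⁷ × 5.28) / (2 × 0.143) = 2.32×10⁻⁵ T.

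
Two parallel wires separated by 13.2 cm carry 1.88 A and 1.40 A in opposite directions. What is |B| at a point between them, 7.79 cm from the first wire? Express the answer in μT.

Each long wire gives B = μ₀I/(2πd). Distances are d₁ = 0.0779 m and d₂ = 0.0541 m.
B₁ = 4.83×10⁻⁶ T, B₂ = 5.18×10⁻⁶ T.
Between antiparallel currents both contributions point the same way, so they add. B = B₁ + B₂ = 4.83×10⁻⁶ + 5.18×10⁻⁶ = 1.00×10⁻⁵ T.

B ≈ 10.0 μT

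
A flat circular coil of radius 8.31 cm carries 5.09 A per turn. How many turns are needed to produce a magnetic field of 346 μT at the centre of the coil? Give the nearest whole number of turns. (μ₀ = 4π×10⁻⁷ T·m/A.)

N = 9

For an N-turn coil, B = Nμ₀I/(2R). A single turn gives B₁ = 3.85×10⁻⁵ T with R = 0.0831 m.
N = B/B₁ = 3.46×10⁻⁴ / 3.85×10⁻⁵ = 8.99.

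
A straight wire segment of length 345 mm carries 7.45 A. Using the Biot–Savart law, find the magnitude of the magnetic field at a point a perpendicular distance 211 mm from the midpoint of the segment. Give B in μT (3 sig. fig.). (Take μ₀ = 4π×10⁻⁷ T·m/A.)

For a finite straight segment, B = (μ₀I/4πd)(sinθ₁ + sinθ₂), where θ₁, θ₂ are the angles from the perpendicular to each end.
The perpendicular from the point meets the wire at its midpoint, so each end is L/2 = 0.1725 m away along the wire.
sinθ₁ = 0.1725/√(0.1725²+0.211²) = 0.6329; sinθ₂ = 0.1725/√(0.1725²+0.211²) = 0.6329.
B = (4π×10⁻⁷ × 7.45) / (4π × 0.211) × (0.6329 + 0.6329) = 4.47×10⁻⁶ T.

B ≈ 4.47 μT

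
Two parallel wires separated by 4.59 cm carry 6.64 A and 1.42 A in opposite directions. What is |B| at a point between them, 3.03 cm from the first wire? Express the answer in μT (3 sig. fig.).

Each long wire gives B = μ₀I/(2πd). Distances are d₁ = 0.0303 m and d₂ = 0.0156 m.
B₁ = 4.38×10⁻⁵ T, B₂ = 1.82×10⁻⁵ T.
Between antiparallel currents both contributions point the same way, so they add. B = B₁ + B₂ = 4.38×10⁻⁵ + 1.82×10⁻⁵ = 6.20×10⁻⁵ T.

B ≈ 62.0 μT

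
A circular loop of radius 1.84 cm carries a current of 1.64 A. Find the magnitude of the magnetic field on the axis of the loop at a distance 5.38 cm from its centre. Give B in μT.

B ≈ 1.90 μT

On the axis of a circular loop, B = μ₀IR² / [2(R²+z²)^(3/2)].
R² + z² = (0.0184)² + (0.0538)² = 0.003233 m², and (R²+z²)^(3/2) = 1.84×10⁻⁴ m³.
B = (4π×10⁻⁷ × 1.64 × 0.0003386) / (2 × 1.84×10⁻⁴) = 1.90×10⁻⁶ T.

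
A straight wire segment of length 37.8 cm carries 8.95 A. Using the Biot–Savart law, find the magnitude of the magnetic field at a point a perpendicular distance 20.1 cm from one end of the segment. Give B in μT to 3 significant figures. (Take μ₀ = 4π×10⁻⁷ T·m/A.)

B ≈ 3.93 μT

For a finite straight segment, B = (μ₀I/4πd)(sinθ₁ + sinθ₂), where θ₁, θ₂ are the angles from the perpendicular to each end.
The perpendicular foot is at one end, so the two end-offsets along the wire are 0 and L = 0.378 m.
sinθ₁ = 0/√(0²+0.201²) = 0.0000; sinθ₂ = 0.378/√(0.378²+0.201²) = 0.8829.
B = (4π×10⁻⁷ × 8.95) / (4π × 0.201) × (0.0000 + 0.8829) = 3.93×10⁻⁶ T.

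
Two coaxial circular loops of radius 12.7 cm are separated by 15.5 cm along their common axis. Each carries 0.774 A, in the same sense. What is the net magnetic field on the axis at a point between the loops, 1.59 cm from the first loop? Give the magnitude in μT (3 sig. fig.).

B ≈ 4.91 μT

Each loop contributes B = μ₀IR²/[2(R²+z²)^(3/2)] on the axis, with z measured from that loop.
Loop 1 (z = 0.0159 m): B₁ = 3.74×10⁻⁶ T. Loop 2 (z = 0.1391 m): B₂ = 1.17×10⁻⁶ T.
The fields add: B = B₁ + B₂ = 4.91×10⁻⁶ T.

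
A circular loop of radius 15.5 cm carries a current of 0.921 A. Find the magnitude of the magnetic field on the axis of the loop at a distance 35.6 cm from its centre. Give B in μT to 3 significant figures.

B ≈ 0.238 μT

On the axis of a circular loop, B = μ₀IR² / [2(R²+z²)^(3/2)].
R² + z² = (0.155)² + (0.356)² = 0.1508 m², and (R²+z²)^(3/2) = 5.85×10⁻² m³.
B = (4π×10⁻⁷ × 0.921 × 0.02403) / (2 × 5.85×10⁻²) = 2.38×10⁻⁷ T.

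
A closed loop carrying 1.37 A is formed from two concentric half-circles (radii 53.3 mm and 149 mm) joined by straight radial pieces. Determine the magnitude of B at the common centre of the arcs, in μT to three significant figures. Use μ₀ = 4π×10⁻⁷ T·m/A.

The radial connectors point toward the centre, so dl × r̂ = 0 and they contribute nothing.
Each semicircle gives μ₀I/(4R): inner arc 8.08×10⁻⁶ T, outer arc 2.89×10⁻⁶ T.
The two arcs carry current in opposite angular senses, so their fields oppose: B = |8.08×10⁻⁶ − 2.89×10⁻⁶| = 5.19×10⁻⁶ T.

B ≈ 5.19 μT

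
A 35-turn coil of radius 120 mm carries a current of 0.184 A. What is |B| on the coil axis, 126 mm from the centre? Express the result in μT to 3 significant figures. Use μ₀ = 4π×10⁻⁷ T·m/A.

B ≈ 11.1 μT

For an N-turn flat coil, B = Nμ₀IR²/[2(R²+z²)^(3/2)] with R = 0.12 m, z = 0.126 m.
B = 35 × 3.16×10⁻⁷ T = 1.11×10⁻⁵ T.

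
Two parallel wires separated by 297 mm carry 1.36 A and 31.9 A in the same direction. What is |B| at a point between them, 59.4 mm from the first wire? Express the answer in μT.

Each long wire gives B = μ₀I/(2πd). Distances are d₁ = 0.0594 m and d₂ = 0.2376 m.
B₁ = 4.58×10⁻⁶ T, B₂ = 2.69×10⁻⁵ T.
Between parallel currents the two contributions point in opposite directions, so they subtract. B = |B₁ − B₂| = |4.58×10⁻⁶ − 2.69×10⁻⁵| = 2.23×10⁻⁵ T.

B ≈ 22.3 μT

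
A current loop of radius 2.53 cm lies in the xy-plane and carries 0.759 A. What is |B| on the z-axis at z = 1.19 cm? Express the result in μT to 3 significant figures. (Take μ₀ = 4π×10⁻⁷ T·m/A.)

B ≈ 14.0 μT

On the axis of a circular loop, B = μ₀IR² / [2(R²+z²)^(3/2)].
R² + z² = (0.0253)² + (0.0119)² = 0.0007817 m², and (R²+z²)^(3/2) = 2.19×10⁻⁵ m³.
B = (4π×10⁻⁷ × 0.759 × 0.0006401) / (2 × 2.19×10⁻⁵) = 1.40×10⁻⁵ T.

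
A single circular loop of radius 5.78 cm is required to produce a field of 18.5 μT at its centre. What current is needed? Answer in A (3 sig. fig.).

I ≈ 1.70 A

At the centre of a circular loop B = μ₀I/(2R), so I = 2RB/μ₀.
With R = 0.0578 m, I = 2 × 0.0578 × 1.85×10⁻⁵ / (4π×10⁻⁷) = 1.70 A.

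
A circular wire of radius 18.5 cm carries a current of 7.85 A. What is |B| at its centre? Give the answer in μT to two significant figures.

B ≈ 27 μT

At the centre of a circular loop the Biot–Savart law gives B = μ₀I/(2R).
B = (4π×10⁻⁷ × 7.85) / (2 × 0.185) = 2.67×10⁻⁵ T.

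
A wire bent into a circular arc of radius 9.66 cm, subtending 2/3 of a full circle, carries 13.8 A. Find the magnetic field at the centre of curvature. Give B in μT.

B ≈ 59.8 μT

The Biot–Savart field of a circular arc at its centre is B = μ₀Iφ/(4πR), with φ = 4.189 rad.
B = (4π×10⁻⁷ × 13.8 × 4.189) / (4π × 0.0966) = 5.98×10⁻⁵ T.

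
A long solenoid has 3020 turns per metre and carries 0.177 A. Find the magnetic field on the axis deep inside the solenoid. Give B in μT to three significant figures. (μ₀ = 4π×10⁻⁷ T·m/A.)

Inside a long solenoid, B = μ₀nI with n = 3020 turns/m.
B = 4π×10⁻⁷ × 3020 × 0.177 = 6.72×10⁻⁴ T.

B ≈ 672 μT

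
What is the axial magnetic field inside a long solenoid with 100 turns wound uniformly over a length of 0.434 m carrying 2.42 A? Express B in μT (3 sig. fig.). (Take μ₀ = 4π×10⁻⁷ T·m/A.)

B ≈ 701 μT

Inside a long solenoid, B = μ₀nI with n = 230.4 turns/m.
B = 4π×10⁻⁷ × 230.4 × 2.42 = 7.01×10⁻⁴ T.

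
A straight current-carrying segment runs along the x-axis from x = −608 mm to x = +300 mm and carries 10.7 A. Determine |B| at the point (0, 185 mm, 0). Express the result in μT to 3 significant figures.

B ≈ 10.5 μT

For a finite straight segment, B = (μ₀I/4πd)(sinθ₁ + sinθ₂), where θ₁, θ₂ are the angles from the perpendicular to each end.
The perpendicular distance is d = 0.185 m; the end-offsets along the wire are a = 0.608 m and b = 0.3 m.
sinθ₁ = 0.608/√(0.608²+0.185²) = 0.9567; sinθ₂ = 0.3/√(0.3²+0.185²) = 0.8512.
B = (4π×10⁻⁷ × 10.7) / (4π × 0.185) × (0.9567 + 0.8512) = 1.05×10⁻⁵ T.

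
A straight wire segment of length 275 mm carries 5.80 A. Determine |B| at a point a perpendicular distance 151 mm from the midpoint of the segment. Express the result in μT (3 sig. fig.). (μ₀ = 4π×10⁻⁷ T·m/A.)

B ≈ 5.17 μT

For a finite straight segment, B = (μ₀I/4πd)(sinθ₁ + sinθ₂), where θ₁, θ₂ are the angles from the perpendicular to each end.
The perpendicular from the point meets the wire at its midpoint, so each end is L/2 = 0.1375 m away along the wire.
sinθ₁ = 0.1375/√(0.1375²+0.151²) = 0.6733; sinθ₂ = 0.1375/√(0.1375²+0.151²) = 0.6733.
B = (4π×10⁻⁷ × 5.80) / (4π × 0.151) × (0.6733 + 0.6733) = 5.17×10⁻⁶ T.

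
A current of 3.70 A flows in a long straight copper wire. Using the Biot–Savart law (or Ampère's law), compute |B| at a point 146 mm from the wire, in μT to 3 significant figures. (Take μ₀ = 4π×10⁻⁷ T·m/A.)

B ≈ 5.07 μT

For an infinitely long straight wire, B = μ₀I/(2πd).
B = (4π×10⁻⁷ × 3.70) / (2π × 0.146) = 5.07×10⁻⁶ T.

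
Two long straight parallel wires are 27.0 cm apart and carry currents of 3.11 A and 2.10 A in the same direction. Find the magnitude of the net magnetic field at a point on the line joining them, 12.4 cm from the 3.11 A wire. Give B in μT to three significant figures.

B ≈ 2.14 μT

Each long wire gives B = μ₀I/(2πd). Distances are d₁ = 0.124 m and d₂ = 0.146 m.
B₁ = 5.02×10⁻⁶ T, B₂ = 2.88×10⁻⁶ T.
Between parallel currents the two contributions point in opposite directions, so they subtract. B = |B₁ − B₂| = |5.02×10⁻⁶ − 2.88×10⁻⁶| = 2.14×10⁻⁶ T.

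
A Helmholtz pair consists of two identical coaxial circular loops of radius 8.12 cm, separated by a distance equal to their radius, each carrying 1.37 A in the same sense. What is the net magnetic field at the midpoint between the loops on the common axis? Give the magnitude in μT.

Each loop contributes B = μ₀IR²/[2(R²+z²)^(3/2)] on the axis, with z measured from that loop.
Loop 1 (z = 0.0406 m): B₁ = 7.59×10⁻⁶ T. Loop 2 (z = 0.0406 m): B₂ = 7.59×10⁻⁶ T.
The fields add: B = B₁ + B₂ = 1.52×10⁻⁵ T.

B ≈ 15.2 μT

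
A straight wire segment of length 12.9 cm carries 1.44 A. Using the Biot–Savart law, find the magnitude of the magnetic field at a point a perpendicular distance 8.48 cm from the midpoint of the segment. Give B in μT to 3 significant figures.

B ≈ 2.06 μT

For a finite straight segment, B = (μ₀I/4πd)(sinθ₁ + sinθ₂), where θ₁, θ₂ are the angles from the perpendicular to each end.
The perpendicular from the point meets the wire at its midpoint, so each end is L/2 = 0.0645 m away along the wire.
sinθ₁ = 0.0645/√(0.0645²+0.0848²) = 0.6054; sinθ₂ = 0.0645/√(0.0645²+0.0848²) = 0.6054.
B = (4π×10⁻⁷ × 1.44) / (4π × 0.0848) × (0.6054 + 0.6054) = 2.06×10⁻⁶ T.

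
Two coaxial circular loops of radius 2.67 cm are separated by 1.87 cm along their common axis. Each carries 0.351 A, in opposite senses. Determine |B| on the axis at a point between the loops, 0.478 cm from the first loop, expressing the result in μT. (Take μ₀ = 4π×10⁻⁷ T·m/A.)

B ≈ 2.12 μT

Each loop contributes B = μ₀IR²/[2(R²+z²)^(3/2)] on the axis, with z measured from that loop.
Loop 1 (z = 0.00478 m): B₁ = 7.88×10⁻⁶ T. Loop 2 (z = 0.01392 m): B₂ = 5.76×10⁻⁶ T.
The fields oppose: B = |B₁ − B₂| = 2.12×10⁻⁶ T.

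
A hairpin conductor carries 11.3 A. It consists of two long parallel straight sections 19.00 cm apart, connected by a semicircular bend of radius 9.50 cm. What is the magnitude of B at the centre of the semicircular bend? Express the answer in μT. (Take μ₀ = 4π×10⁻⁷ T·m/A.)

The semicircular arc contributes B_arc = μ₀I·π/(4πR) = μ₀I/(4R) = 3.74×10⁻⁵ T.
Each semi-infinite lead is at perpendicular distance R = 0.095 m from the centre, with the perpendicular foot at its near end, so it contributes μ₀I/(4πR); both point the same way, together 2.38×10⁻⁵ T.
Arc and leads all point the same direction: B = 3.74×10⁻⁵ + 2.38×10⁻⁵ = 6.12×10⁻⁵ T.

B ≈ 61.2 μT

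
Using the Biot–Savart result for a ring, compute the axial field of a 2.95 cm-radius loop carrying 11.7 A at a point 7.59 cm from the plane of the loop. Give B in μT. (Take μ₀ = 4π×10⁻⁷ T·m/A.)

B ≈ 11.8 μT

On the axis of a circular loop, B = μ₀IR² / [2(R²+z²)^(3/2)].
R² + z² = (0.0295)² + (0.0759)² = 0.006631 m², and (R²+z²)^(3/2) = 5.40×10⁻⁴ m³.
B = (4π×10⁻⁷ × 11.7 × 0.0008703) / (2 × 5.40×10⁻⁴) = 1.18×10⁻⁵ T.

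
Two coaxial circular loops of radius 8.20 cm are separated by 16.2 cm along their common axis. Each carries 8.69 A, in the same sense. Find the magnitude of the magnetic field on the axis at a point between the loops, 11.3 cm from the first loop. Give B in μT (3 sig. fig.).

Each loop contributes B = μ₀IR²/[2(R²+z²)^(3/2)] on the axis, with z measured from that loop.
Loop 1 (z = 0.113 m): B₁ = 1.35×10⁻⁵ T. Loop 2 (z = 0.049 m): B₂ = 4.21×10⁻⁵ T.
The fields add: B = B₁ + B₂ = 5.56×10⁻⁵ T.

B ≈ 55.6 μT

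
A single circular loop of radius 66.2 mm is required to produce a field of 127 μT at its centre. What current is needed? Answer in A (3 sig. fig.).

I ≈ 13.4 A

At the centre of a circular loop B = μ₀I/(2R), so I = 2RB/μ₀.
With R = 0.0662 m, I = 2 × 0.0662 × 1.27×10⁻⁴ / (4π×10⁻⁷) = 13.4 A.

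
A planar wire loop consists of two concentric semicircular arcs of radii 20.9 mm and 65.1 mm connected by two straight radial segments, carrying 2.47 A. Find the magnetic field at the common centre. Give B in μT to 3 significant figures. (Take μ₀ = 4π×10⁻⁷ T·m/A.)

The radial connectors point toward the centre, so dl × r̂ = 0 and they contribute nothing.
Each semicircle gives μ₀I/(4R): inner arc 3.71×10⁻⁵ T, outer arc 1.19×10⁻⁵ T.
The two arcs carry current in opposite angular senses, so their fields oppose: B = |3.71×10⁻⁵ − 1.19×10⁻⁵| = 2.52×10⁻⁵ T.

B ≈ 25.2 μT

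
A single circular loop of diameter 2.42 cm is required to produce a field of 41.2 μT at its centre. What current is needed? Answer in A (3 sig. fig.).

I ≈ 0.793 A

At the centre of a circular loop B = μ₀I/(2R), so I = 2RB/μ₀.
With R = 0.0121 m, I = 2 × 0.0121 × 4.12×10⁻⁵ / (4π×10⁻⁷) = 0.793 A.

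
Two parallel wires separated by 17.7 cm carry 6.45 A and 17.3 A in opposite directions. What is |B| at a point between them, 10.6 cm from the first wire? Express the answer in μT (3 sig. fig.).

B ≈ 60.9 μT

Each long wire gives B = μ₀I/(2πd). Distances are d₁ = 0.106 m and d₂ = 0.071 m.
B₁ = 1.22×10⁻⁵ T, B₂ = 4.87×10⁻⁵ T.
Between antiparallel currents both contributions point the same way, so they add. B = B₁ + B₂ = 1.22×10⁻⁵ + 4.87×10⁻⁵ = 6.09×10⁻⁵ T.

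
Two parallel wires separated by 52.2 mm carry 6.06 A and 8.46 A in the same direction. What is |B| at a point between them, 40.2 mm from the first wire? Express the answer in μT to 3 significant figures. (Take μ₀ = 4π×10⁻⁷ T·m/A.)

B ≈ 111 μT

Each long wire gives B = μ₀I/(2πd). Distances are d₁ = 0.0402 m and d₂ = 0.012 m.
B₁ = 3.01×10⁻⁵ T, B₂ = 1.41×10⁻⁴ T.
Between parallel currents the two contributions point in opposite directions, so they subtract. B = |B₁ − B₂| = |3.01×10⁻⁵ − 1.41×10⁻⁴| = 1.11×10⁻⁴ T.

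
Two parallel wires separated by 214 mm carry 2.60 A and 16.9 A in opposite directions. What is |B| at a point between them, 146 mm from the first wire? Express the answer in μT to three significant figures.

Each long wire gives B = μ₀I/(2πd). Distances are d₁ = 0.146 m and d₂ = 0.068 m.
B₁ = 3.56×10⁻⁶ T, B₂ = 4.97×10⁻⁵ T.
Between antiparallel currents both contributions point the same way, so they add. B = B₁ + B₂ = 3.56×10⁻⁶ + 4.97×10⁻⁵ = 5.33×10⁻⁵ T.

B ≈ 53.3 μT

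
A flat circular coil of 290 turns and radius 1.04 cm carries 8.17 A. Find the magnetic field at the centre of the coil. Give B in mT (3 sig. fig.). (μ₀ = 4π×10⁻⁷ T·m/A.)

For an N-turn flat coil, B = Nμ₀I/(2R) with R = 0.0104 m.
B = 290 × 4.94×10⁻⁴ T = 0.143 T.

B ≈ 143 mT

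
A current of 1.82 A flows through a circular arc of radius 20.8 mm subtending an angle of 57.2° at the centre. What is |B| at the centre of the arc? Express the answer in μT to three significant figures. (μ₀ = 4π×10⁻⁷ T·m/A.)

The Biot–Savart field of a circular arc at its centre is B = μ₀Iφ/(4πR), with φ = 0.9983 rad.
B = (4π×10⁻⁷ × 1.82 × 0.9983) / (4π × 0.0208) = 8.74×10⁻⁶ T.

B ≈ 8.74 μT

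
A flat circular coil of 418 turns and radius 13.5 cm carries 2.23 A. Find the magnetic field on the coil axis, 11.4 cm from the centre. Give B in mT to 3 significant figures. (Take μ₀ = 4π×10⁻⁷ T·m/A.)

For an N-turn flat coil, B = Nμ₀IR²/[2(R²+z²)^(3/2)] with R = 0.135 m, z = 0.114 m.
B = 418 × 4.63×10⁻⁶ T = 1.93×10⁻³ T.

B ≈ 1.93 mT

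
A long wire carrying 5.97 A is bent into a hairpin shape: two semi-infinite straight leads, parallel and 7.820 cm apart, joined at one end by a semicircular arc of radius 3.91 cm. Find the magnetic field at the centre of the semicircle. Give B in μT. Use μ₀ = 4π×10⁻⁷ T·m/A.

B ≈ 78.5 μT

The semicircular arc contributes B_arc = μ₀I·π/(4πR) = μ₀I/(4R) = 4.80×10⁻⁵ T.
Each semi-infinite lead is at perpendicular distance R = 0.0391 m from the centre, with the perpendicular foot at its near end, so it contributes μ₀I/(4πR); both point the same way, together 3.05×10⁻⁵ T.
Arc and leads all point the same direction: B = 4.80×10⁻⁵ + 3.05×10⁻⁵ = 7.85×10⁻⁵ T.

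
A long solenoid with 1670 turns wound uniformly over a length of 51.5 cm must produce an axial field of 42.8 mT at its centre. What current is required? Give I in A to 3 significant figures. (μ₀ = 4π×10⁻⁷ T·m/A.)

I ≈ 10.5 A

Inside a long solenoid B = μ₀nI with n = 3243 m⁻¹, so I = B/(μ₀n).
I = 4.28×10⁻² / (4π×10⁻⁷ × 3243) = 10.5 A.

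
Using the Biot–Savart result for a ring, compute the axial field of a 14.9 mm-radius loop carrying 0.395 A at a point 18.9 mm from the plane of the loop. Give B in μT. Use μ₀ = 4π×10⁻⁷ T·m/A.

B ≈ 3.95 μT

On the axis of a circular loop, B = μ₀IR² / [2(R²+z²)^(3/2)].
R² + z² = (0.0149)² + (0.0189)² = 0.0005792 m², and (R²+z²)^(3/2) = 1.39×10⁻⁵ m³.
B = (4π×10⁻⁷ × 0.395 × 0.000222) / (2 × 1.39×10⁻⁵) = 3.95×10⁻⁶ T.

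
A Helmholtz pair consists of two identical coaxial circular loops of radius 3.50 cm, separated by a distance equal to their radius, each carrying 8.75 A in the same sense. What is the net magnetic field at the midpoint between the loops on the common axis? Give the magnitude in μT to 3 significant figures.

Each loop contributes B = μ₀IR²/[2(R²+z²)^(3/2)] on the axis, with z measured from that loop.
Loop 1 (z = 0.0175 m): B₁ = 1.12×10⁻⁴ T. Loop 2 (z = 0.0175 m): B₂ = 1.12×10⁻⁴ T.
The fields add: B = B₁ + B₂ = 2.25×10⁻⁴ T.

B ≈ 225 μT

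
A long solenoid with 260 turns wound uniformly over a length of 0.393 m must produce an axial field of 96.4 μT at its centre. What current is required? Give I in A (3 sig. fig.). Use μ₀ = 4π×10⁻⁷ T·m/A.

Inside a long solenoid B = μ₀nI with n = 661.6 m⁻¹, so I = B/(μ₀n).
I = 9.64×10⁻⁵ / (4π×10⁻⁷ × 661.6) = 0.116 A.

I ≈ 0.116 A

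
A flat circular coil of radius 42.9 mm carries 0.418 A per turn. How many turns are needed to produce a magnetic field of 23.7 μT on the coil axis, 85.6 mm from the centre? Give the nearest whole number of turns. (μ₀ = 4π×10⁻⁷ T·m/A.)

N = 43

For an N-turn coil, B = Nμ₀IR²/[2(R²+z²)^(3/2)]. A single turn gives B₁ = 5.51×10⁻⁷ T with R = 0.0429 m, z = 0.0856 m.
N = B/B₁ = 2.37×10⁻⁵ / 5.51×10⁻⁷ = 43.04.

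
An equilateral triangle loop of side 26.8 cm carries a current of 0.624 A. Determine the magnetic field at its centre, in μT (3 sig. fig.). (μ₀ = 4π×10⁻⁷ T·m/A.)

B ≈ 4.19 μT

Each side is a finite straight segment at perpendicular distance d = a/(2 tan(π/3)) = 0.07736 m from the centre, with end-angles ±π/3.
One side contributes B₁ = (μ₀I/4πd)·2 sin(π/3) = 1.40×10⁻⁶ T.
All 3 sides add in the same direction: B = 3 × 1.40×10⁻⁶ = 4.19×10⁻⁶ T.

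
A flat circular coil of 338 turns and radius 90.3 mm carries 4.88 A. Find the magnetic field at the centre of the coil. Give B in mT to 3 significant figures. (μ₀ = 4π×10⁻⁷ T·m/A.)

For an N-turn flat coil, B = Nμ₀I/(2R) with R = 0.0903 m.
B = 338 × 3.40×10⁻⁵ T = 1.15×10⁻² T.

B ≈ 11.5 mT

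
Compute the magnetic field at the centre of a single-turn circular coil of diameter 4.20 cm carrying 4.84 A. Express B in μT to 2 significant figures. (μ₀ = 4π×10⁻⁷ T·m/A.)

At the centre of a circular loop the Biot–Savart law gives B = μ₀I/(2R) (so R = 0.021 m).
B = (4π×10⁻⁷ × 4.84) / (2 × 0.021) = 1.45×10⁻⁴ T.

B ≈ 140 μT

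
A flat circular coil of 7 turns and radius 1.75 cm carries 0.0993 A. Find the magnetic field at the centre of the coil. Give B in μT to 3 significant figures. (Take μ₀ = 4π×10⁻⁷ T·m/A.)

For an N-turn flat coil, B = Nμ₀I/(2R) with R = 0.0175 m.
B = 7 × 3.57×10⁻⁶ T = 2.50×10⁻⁵ T.

B ≈ 25.0 μT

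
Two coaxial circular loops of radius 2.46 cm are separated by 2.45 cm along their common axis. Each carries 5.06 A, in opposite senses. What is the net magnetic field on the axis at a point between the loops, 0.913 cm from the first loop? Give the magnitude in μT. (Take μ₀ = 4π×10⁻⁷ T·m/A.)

Each loop contributes B = μ₀IR²/[2(R²+z²)^(3/2)] on the axis, with z measured from that loop.
Loop 1 (z = 0.00913 m): B₁ = 1.06×10⁻⁴ T. Loop 2 (z = 0.01537 m): B₂ = 7.88×10⁻⁵ T.
The fields oppose: B = |B₁ − B₂| = 2.77×10⁻⁵ T.

B ≈ 27.7 μT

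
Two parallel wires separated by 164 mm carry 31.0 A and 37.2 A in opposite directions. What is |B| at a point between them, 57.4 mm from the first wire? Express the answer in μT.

Each long wire gives B = μ₀I/(2πd). Distances are d₁ = 0.0574 m and d₂ = 0.1066 m.
B₁ = 1.08×10⁻⁴ T, B₂ = 6.98×10⁻⁵ T.
Between antiparallel currents both contributions point the same way, so they add. B = B₁ + B₂ = 1.08×10⁻⁴ + 6.98×10⁻⁵ = 1.78×10⁻⁴ T.

B ≈ 178 μT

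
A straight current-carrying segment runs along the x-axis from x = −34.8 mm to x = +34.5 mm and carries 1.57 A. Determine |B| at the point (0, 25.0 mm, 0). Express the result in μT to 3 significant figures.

For a finite straight segment, B = (μ₀I/4πd)(sinθ₁ + sinθ₂), where θ₁, θ₂ are the angles from the perpendicular to each end.
The perpendicular distance is d = 0.025 m; the end-offsets along the wire are a = 0.0348 m and b = 0.0345 m.
sinθ₁ = 0.0348/√(0.0348²+0.025²) = 0.8122; sinθ₂ = 0.0345/√(0.0345²+0.025²) = 0.8097.
B = (4π×10⁻⁷ × 1.57) / (4π × 0.025) × (0.8122 + 0.8097) = 1.02×10⁻⁵ T.

B ≈ 10.2 μT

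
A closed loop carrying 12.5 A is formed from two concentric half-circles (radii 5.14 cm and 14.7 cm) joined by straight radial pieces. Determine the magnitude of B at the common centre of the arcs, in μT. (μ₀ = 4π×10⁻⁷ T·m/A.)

The radial connectors point toward the centre, so dl × r̂ = 0 and they contribute nothing.
Each semicircle gives μ₀I/(4R): inner arc 7.64×10⁻⁵ T, outer arc 2.67×10⁻⁵ T.
The two arcs carry current in opposite angular senses, so their fields oppose: B = |7.64×10⁻⁵ − 2.67×10⁻⁵| = 4.97×10⁻⁵ T.

B ≈ 49.7 μT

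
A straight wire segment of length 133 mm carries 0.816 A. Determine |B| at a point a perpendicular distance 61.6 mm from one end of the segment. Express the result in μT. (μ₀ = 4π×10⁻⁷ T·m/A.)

B ≈ 1.20 μT

For a finite straight segment, B = (μ₀I/4πd)(sinθ₁ + sinθ₂), where θ₁, θ₂ are the angles from the perpendicular to each end.
The perpendicular foot is at one end, so the two end-offsets along the wire are 0 and L = 0.133 m.
sinθ₁ = 0/√(0²+0.0616²) = 0.0000; sinθ₂ = 0.133/√(0.133²+0.0616²) = 0.9074.
B = (4π×10⁻⁷ × 0.816) / (4π × 0.0616) × (0.0000 + 0.9074) = 1.20×10⁻⁶ T.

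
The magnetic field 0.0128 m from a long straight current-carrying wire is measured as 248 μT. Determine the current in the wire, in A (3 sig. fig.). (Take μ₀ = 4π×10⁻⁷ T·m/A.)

For a long straight wire B = μ₀I/(2πd), so I = 2πdB/μ₀.
I = 2π × 0.0128 × 2.48×10⁻⁴ / (4π×10⁻⁷) = 15.9 A.

I ≈ 15.9 A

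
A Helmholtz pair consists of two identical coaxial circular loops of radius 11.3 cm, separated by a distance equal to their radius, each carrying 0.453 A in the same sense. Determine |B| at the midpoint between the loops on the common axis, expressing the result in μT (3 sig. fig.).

B ≈ 3.60 μT

Each loop contributes B = μ₀IR²/[2(R²+z²)^(3/2)] on the axis, with z measured from that loop.
Loop 1 (z = 0.0565 m): B₁ = 1.80×10⁻⁶ T. Loop 2 (z = 0.0565 m): B₂ = 1.80×10⁻⁶ T.
The fields add: B = B₁ + B₂ = 3.60×10⁻⁶ T.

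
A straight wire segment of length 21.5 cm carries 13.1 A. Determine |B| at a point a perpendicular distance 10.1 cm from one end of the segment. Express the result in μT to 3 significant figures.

For a finite straight segment, B = (μ₀I/4πd)(sinθ₁ + sinθ₂), where θ₁, θ₂ are the angles from the perpendicular to each end.
The perpendicular foot is at one end, so the two end-offsets along the wire are 0 and L = 0.215 m.
sinθ₁ = 0/√(0²+0.101²) = 0.0000; sinθ₂ = 0.215/√(0.215²+0.101²) = 0.9051.
B = (4π×10⁻⁷ × 13.1) / (4π × 0.101) × (0.0000 + 0.9051) = 1.17×10⁻⁵ T.

B ≈ 11.7 μT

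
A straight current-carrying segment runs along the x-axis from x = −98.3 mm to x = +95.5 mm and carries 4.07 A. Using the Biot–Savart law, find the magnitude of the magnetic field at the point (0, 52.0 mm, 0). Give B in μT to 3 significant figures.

B ≈ 13.8 μT

For a finite straight segment, B = (μ₀I/4πd)(sinθ₁ + sinθ₂), where θ₁, θ₂ are the angles from the perpendicular to each end.
The perpendicular distance is d = 0.052 m; the end-offsets along the wire are a = 0.0983 m and b = 0.0955 m.
sinθ₁ = 0.0983/√(0.0983²+0.052²) = 0.8839; sinθ₂ = 0.0955/√(0.0955²+0.052²) = 0.8782.
B = (4π×10⁻⁷ × 4.07) / (4π × 0.052) × (0.8839 + 0.8782) = 1.38×10⁻⁵ T.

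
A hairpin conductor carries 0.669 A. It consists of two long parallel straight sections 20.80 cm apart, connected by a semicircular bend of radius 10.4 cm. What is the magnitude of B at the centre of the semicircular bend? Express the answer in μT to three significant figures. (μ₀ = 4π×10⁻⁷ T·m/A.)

The semicircular arc contributes B_arc = μ₀I·π/(4πR) = μ₀I/(4R) = 2.02×10⁻⁶ T.
Each semi-infinite lead is at perpendicular distance R = 0.104 m from the centre, with the perpendicular foot at its near end, so it contributes μ₀I/(4πR); both point the same way, together 1.29×10⁻⁶ T.
Arc and leads all point the same direction: B = 2.02×10⁻⁶ + 1.29×10⁻⁶ = 3.31×10⁻⁶ T.

B ≈ 3.31 μT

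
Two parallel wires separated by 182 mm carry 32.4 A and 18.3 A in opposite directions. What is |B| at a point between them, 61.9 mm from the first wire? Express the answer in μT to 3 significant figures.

B ≈ 135 μT

Each long wire gives B = μ₀I/(2πd). Distances are d₁ = 0.0619 m and d₂ = 0.1201 m.
B₁ = 1.05×10⁻⁴ T, B₂ = 3.05×10⁻⁵ T.
Between antiparallel currents both contributions point the same way, so they add. B = B₁ + B₂ = 1.05×10⁻⁴ + 3.05×10⁻⁵ = 1.35×10⁻⁴ T.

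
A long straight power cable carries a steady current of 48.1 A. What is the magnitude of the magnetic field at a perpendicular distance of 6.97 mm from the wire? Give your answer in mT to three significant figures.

For an infinitely long straight wire, B = μ₀I/(2πd).
B = (4π×10⁻⁷ × 48.1) / (2π × 0.00697) = 1.38×10⁻³ T.

B ≈ 1.38 mT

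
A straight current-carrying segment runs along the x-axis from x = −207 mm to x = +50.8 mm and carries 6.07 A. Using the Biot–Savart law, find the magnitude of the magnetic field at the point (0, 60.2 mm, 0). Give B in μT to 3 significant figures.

B ≈ 16.2 μT

For a finite straight segment, B = (μ₀I/4πd)(sinθ₁ + sinθ₂), where θ₁, θ₂ are the angles from the perpendicular to each end.
The perpendicular distance is d = 0.0602 m; the end-offsets along the wire are a = 0.207 m and b = 0.0508 m.
sinθ₁ = 0.207/√(0.207²+0.0602²) = 0.9602; sinθ₂ = 0.0508/√(0.0508²+0.0602²) = 0.6449.
B = (4π×10⁻⁷ × 6.07) / (4π × 0.0602) × (0.9602 + 0.6449) = 1.62×10⁻⁵ T.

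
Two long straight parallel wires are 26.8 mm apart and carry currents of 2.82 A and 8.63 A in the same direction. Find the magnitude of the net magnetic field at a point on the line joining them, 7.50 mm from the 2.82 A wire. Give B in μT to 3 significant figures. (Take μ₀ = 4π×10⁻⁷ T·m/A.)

Each long wire gives B = μ₀I/(2πd). Distances are d₁ = 0.0075 m and d₂ = 0.0193 m.
B₁ = 7.52×10⁻⁵ T, B₂ = 8.94×10⁻⁵ T.
Between parallel currents the two contributions point in opposite directions, so they subtract. B = |B₁ − B₂| = |7.52×10⁻⁵ − 8.94×10⁻⁵| = 1.42×10⁻⁵ T.

B ≈ 14.2 μT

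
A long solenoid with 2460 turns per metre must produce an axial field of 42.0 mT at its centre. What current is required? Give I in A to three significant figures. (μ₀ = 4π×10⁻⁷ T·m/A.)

I ≈ 13.6 A

Inside a long solenoid B = μ₀nI with n = 2460 m⁻¹, so I = B/(μ₀n).
I = 4.20×10⁻² / (4π×10⁻⁷ × 2460) = 13.6 A.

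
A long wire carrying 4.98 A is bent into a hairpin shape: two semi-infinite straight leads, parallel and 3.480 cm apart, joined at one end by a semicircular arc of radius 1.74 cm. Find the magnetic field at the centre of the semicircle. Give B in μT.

The semicircular arc contributes B_arc = μ₀I·π/(4πR) = μ₀I/(4R) = 8.99×10⁻⁵ T.
Each semi-infinite lead is at perpendicular distance R = 0.0174 m from the centre, with the perpendicular foot at its near end, so it contributes μ₀I/(4πR); both point the same way, together 5.72×10⁻⁵ T.
Arc and leads all point the same direction: B = 8.99×10⁻⁵ + 5.72×10⁻⁵ = 1.47×10⁻⁴ T.

B ≈ 147 μT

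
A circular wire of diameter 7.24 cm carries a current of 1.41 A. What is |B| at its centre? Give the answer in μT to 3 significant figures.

At the centre of a circular loop the Biot–Savart law gives B = μ₀I/(2R) (so R = 0.0362 m).
B = (4π×10⁻⁷ × 1.41) / (2 × 0.0362) = 2.45×10⁻⁵ T.

B ≈ 24.5 μT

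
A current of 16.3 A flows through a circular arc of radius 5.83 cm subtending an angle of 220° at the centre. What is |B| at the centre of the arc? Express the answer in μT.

The Biot–Savart field of a circular arc at its centre is B = μ₀Iφ/(4πR), with φ = 3.84 rad.
B = (4π×10⁻⁷ × 16.3 × 3.84) / (4π × 0.0583) = 1.07×10⁻⁴ T.

B ≈ 107 μT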